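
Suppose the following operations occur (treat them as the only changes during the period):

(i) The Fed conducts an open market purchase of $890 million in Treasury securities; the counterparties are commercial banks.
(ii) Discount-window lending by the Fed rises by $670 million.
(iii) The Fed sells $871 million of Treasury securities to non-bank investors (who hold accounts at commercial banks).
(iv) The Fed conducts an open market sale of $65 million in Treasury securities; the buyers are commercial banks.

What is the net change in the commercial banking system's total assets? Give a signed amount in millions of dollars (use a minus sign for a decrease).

OMO purchase (from banks) $890 million: just an asset swap on bank balance sheets → 0.
Discount-window loan $670 million: bank balance sheets expand → +$670M.
Asset sale (to non-banks) $871 million: bank balance sheets shrink → −$871M.
OMO sale (to banks) $65 million: just an asset swap on bank balance sheets → 0.
Net: 0 + 670 − 871 + 0 = -$201 million.

-$201 million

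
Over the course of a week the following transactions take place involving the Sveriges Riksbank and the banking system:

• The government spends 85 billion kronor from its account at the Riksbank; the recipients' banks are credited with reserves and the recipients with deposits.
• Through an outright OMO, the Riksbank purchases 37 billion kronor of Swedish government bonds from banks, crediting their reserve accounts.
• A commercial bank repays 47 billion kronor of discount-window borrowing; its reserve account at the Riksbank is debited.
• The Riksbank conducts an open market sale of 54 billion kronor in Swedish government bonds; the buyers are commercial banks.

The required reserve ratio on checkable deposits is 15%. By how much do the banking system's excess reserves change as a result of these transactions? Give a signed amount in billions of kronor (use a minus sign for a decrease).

Government spending 85 billion kronor: reserves +85B, deposits +85B.
OMO purchase (from banks) 37 billion kronor: reserves +37B, deposits 0.
Discount-window repayment 47 billion kronor: reserves −47B, deposits 0.
OMO sale (to banks) 54 billion kronor: reserves −54B, deposits 0.
Totals: Δreserves = +21B, Δdeposits = +85B.
Δrequired reserves = 15% × +85B = +12.75B.
Δexcess reserves = Δreserves − Δrequired = +21B − (+12.75B) = +8.25 billion.

+8.25 billion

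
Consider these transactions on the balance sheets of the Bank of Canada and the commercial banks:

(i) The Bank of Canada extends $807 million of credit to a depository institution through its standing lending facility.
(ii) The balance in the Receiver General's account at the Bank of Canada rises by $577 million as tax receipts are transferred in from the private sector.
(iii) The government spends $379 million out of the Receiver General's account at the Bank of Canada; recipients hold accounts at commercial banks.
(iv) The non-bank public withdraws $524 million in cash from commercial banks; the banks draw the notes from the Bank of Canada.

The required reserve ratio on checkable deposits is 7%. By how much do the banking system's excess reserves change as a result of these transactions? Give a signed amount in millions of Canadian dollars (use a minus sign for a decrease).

+$135.54 million

Discount-window loan $807 million: reserves +$807M, deposits 0.
Government account inflow $577 million: reserves −$577M, deposits −$577M.
Government spending $379 million: reserves +$379M, deposits +$379M.
Currency withdrawal $524 million: reserves −$524M, deposits −$524M.
Totals: Δreserves = +$85M, Δdeposits = −$722M.
Δrequired reserves = 7% × −$722M = −$50.54M.
Δexcess reserves = Δreserves − Δrequired = +$85M − (−$50.54M) = +$135.54 million.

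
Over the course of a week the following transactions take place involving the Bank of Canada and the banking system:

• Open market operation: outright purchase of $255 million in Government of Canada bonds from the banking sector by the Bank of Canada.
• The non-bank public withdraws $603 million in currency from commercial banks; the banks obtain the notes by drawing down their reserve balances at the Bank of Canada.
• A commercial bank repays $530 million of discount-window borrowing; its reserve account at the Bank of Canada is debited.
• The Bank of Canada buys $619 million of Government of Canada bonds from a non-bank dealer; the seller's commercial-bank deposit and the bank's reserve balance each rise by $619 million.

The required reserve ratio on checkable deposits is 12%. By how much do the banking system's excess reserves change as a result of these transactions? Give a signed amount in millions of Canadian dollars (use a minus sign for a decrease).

OMO purchase (from banks) $255 million: reserves +$255M, deposits 0.
Currency withdrawal $603 million: reserves −$603M, deposits −$603M.
Discount-window repayment $530 million: reserves −$530M, deposits 0.
Asset purchase (from non-banks) $619 million: reserves +$619M, deposits +$619M.
Totals: Δreserves = −$259M, Δdeposits = +$16M.
Δrequired reserves = 12% × +$16M = +$1.92M.
Δexcess reserves = Δreserves − Δrequired = −$259M − (+$1.92M) = -$260.92 million.

-$260.92 million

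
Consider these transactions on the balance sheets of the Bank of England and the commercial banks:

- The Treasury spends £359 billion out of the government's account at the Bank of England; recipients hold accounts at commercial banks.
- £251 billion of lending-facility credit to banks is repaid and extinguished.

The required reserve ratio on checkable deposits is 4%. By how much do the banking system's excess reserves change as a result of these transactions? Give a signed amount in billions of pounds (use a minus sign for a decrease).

+£93.64 billion

Government spending £359 billion: reserves +£359B, deposits +£359B.
Discount-window repayment £251 billion: reserves −£251B, deposits 0.
Totals: Δreserves = +£108B, Δdeposits = +£359B.
Δrequired reserves = 4% × +£359B = +£14.36B.
Δexcess reserves = Δreserves − Δrequired = +£108B − (+£14.36B) = +£93.64 billion.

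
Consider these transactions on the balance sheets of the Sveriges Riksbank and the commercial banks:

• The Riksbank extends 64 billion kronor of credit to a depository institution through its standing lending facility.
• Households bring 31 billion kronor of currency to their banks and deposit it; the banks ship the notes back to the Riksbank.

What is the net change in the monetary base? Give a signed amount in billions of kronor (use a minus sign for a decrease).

+64 billion

Discount-window loan 64 billion kronor: Riksbank balance sheet expands → +64B.
Currency deposit 31 billion kronor: just a shift between currency and reserves — both are base money → 0.
Net: 64 + 0 = +64 billion.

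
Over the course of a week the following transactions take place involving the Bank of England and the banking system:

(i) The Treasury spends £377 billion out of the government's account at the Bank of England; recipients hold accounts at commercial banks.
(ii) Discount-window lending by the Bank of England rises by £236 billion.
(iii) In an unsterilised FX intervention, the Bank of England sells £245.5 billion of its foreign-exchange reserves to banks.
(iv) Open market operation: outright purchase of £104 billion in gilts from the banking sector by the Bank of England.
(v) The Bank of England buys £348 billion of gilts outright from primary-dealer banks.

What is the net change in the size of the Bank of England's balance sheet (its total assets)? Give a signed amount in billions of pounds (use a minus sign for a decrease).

Bank of England balance sheet:
  Assets:      Securities +£452B, Loans to banks +£236B, Foreign assets −£245.5B
  Liabilities: Bank reserves +£819.5B, Government deposits −£377B
Change in total Bank of England assets = +£442.5 billion.

+£442.5 billion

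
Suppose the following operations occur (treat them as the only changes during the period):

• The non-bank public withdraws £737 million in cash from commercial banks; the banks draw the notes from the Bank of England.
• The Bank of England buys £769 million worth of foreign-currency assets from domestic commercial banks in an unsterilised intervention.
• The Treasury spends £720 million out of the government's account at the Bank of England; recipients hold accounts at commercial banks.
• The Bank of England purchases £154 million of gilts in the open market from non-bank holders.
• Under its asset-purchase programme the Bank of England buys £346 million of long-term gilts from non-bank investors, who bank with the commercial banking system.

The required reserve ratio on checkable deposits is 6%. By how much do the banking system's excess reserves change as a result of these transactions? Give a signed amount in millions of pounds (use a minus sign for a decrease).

+£1223.02 million

Currency withdrawal £737 million: reserves −£737M, deposits −£737M.
FX purchase £769 million: reserves +£769M, deposits 0.
Government spending £720 million: reserves +£720M, deposits +£720M.
Asset purchase (from non-banks) £154 million: reserves +£154M, deposits +£154M.
Asset purchase (from non-banks) £346 million: reserves +£346M, deposits +£346M.
Totals: Δreserves = +£1252M, Δdeposits = +£483M.
Δrequired reserves = 6% × +£483M = +£28.98M.
Δexcess reserves = Δreserves − Δrequired = +£1252M − (+£28.98M) = +£1223.02 million.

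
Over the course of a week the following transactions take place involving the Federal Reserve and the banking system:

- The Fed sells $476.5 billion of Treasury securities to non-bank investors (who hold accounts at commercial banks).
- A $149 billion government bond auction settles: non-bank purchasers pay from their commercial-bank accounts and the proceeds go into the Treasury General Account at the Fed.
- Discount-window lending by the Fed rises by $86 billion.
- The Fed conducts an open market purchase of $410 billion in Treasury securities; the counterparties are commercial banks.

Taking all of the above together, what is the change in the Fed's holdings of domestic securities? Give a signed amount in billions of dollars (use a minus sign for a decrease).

-$66.5 billion

Asset sale (to non-banks) $476.5 billion: securities removed from the Fed's portfolio → −$476.5B.
Government account inflow $149 billion: the Fed's securities portfolio is untouched → 0.
Discount-window loan $86 billion: the Fed's securities portfolio is untouched → 0.
OMO purchase (from banks) $410 billion: securities added to the Fed's portfolio → +$410B.
Net: −476.5 + 0 + 0 + 410 = -$66.5 billion.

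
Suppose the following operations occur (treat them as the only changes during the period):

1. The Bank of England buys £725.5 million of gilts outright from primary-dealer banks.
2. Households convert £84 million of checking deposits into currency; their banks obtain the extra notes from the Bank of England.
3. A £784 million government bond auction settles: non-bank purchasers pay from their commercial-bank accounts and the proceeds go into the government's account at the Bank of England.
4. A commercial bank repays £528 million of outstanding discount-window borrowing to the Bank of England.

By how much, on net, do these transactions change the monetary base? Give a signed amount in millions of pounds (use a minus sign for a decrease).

-£586.5 million

OMO purchase (from banks) £725.5 million: Bank of England balance sheet expands → +£725.5M.
Currency withdrawal £84 million: just a shift between currency and reserves — both are base money → 0.
Government account inflow £784 million: reserves shift to a non-base liability → −£784M.
Discount-window repayment £528 million: Bank of England balance sheet contracts → −£528M.
Net: 725.5 + 0 − 784 − 528 = -£586.5 million.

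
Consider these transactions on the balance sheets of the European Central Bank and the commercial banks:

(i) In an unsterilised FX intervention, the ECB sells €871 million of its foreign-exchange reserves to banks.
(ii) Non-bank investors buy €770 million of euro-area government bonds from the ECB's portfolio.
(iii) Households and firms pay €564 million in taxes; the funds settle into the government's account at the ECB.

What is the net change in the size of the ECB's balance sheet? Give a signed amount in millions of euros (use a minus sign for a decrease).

-€1641 million

ECB balance sheet:
  Assets:      Securities −€770M, Foreign assets −€871M
  Liabilities: Bank reserves −€2205M, Government deposits +€564M
Commercial banking system:
  Assets:      Reserves at CB −€2205M, Foreign assets +€871M
  Liabilities: Checkable deposits −€1334M
Change in total ECB assets = -€1641 million.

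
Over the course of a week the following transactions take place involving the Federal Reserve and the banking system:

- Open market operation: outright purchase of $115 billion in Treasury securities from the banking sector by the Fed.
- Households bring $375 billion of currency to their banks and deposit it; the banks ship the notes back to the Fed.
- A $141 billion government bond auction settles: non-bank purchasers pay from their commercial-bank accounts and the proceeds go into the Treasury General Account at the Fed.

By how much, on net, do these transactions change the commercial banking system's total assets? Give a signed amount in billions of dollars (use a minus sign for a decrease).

OMO purchase (from banks) $115 billion: just an asset swap on bank balance sheets → 0.
Currency deposit $375 billion: bank balance sheets expand → +$375B.
Government account inflow $141 billion: bank balance sheets shrink → −$141B.
Net: 0 + 375 − 141 = +$234 billion.

+$234 billion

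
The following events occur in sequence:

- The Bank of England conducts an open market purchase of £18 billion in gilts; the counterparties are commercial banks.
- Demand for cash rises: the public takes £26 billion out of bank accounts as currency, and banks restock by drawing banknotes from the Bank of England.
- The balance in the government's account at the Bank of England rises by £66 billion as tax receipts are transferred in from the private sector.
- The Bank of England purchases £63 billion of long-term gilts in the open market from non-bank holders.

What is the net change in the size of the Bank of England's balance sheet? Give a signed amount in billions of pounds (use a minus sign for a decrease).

+£81 billion

Bank of England balance sheet:
  Assets:      Securities +£81B
  Liabilities: Bank reserves −£11B, Currency in circulation +£26B, Government deposits +£66B
Change in total Bank of England assets = +£81 billion.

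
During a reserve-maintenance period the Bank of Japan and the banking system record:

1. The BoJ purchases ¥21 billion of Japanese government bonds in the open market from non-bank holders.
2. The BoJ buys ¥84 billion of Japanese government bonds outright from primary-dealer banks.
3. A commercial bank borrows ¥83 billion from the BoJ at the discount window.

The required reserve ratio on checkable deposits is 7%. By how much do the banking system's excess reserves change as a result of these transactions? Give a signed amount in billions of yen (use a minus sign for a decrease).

+¥186.53 billion

Asset purchase (from non-banks) ¥21 billion: reserves +¥21B, deposits +¥21B.
OMO purchase (from banks) ¥84 billion: reserves +¥84B, deposits 0.
Discount-window loan ¥83 billion: reserves +¥83B, deposits 0.
Totals: Δreserves = +¥188B, Δdeposits = +¥21B.
Δrequired reserves = 7% × +¥21B = +¥1.47B.
Δexcess reserves = Δreserves − Δrequired = +¥188B − (+¥1.47B) = +¥186.53 billion.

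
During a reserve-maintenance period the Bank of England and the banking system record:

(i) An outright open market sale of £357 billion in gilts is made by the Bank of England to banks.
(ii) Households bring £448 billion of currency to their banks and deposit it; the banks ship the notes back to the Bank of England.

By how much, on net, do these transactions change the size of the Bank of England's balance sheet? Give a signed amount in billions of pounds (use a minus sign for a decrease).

-£357 billion

Bank of England balance sheet:
  Assets:      Securities −£357B
  Liabilities: Bank reserves +£91B, Currency in circulation −£448B
Commercial banking system:
  Assets:      Reserves at CB +£91B, Securities +£357B
  Liabilities: Checkable deposits +£448B
Change in total Bank of England assets = -£357 billion.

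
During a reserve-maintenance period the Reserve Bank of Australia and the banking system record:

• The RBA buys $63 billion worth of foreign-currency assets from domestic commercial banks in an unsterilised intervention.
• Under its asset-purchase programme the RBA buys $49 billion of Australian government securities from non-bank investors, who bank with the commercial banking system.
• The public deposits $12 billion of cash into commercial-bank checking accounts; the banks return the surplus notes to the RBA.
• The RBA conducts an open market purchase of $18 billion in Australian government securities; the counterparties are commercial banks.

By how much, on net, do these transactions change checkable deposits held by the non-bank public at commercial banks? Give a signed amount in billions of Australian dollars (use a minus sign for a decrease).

+$61 billion

RBA balance sheet:
  Assets:      Securities +$67B, Foreign assets +$63B
  Liabilities: Bank reserves +$142B, Currency in circulation −$12B
Commercial banking system:
  Assets:      Reserves at CB +$142B, Securities −$18B, Foreign assets −$63B
  Liabilities: Checkable deposits +$61B
So the change in checkable deposits held by the non-bank public at commercial banks is +$61 billion.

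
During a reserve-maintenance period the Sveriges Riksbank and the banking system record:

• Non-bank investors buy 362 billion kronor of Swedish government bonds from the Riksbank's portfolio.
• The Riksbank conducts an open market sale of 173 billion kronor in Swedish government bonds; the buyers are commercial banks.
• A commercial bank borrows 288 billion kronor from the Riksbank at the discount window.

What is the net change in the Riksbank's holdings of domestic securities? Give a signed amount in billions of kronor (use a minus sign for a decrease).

Asset sale (to non-banks) 362 billion kronor: securities removed from the Riksbank's portfolio → −362B.
OMO sale (to banks) 173 billion kronor: securities removed from the Riksbank's portfolio → −173B.
Discount-window loan 288 billion kronor: the Riksbank's securities portfolio is untouched → 0.
Net: −362 − 173 + 0 = -535 billion.

-535 billion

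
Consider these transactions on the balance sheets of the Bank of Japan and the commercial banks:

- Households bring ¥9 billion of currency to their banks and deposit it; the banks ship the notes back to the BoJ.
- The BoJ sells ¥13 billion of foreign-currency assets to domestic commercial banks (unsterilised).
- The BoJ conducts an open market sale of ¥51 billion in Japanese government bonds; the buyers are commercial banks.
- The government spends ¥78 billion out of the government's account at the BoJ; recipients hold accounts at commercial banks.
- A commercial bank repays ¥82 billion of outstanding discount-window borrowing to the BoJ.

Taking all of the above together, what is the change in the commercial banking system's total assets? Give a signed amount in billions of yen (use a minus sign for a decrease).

+¥5 billion

Currency deposit ¥9 billion: bank balance sheets expand → +¥9B.
FX sale ¥13 billion: just an asset swap on bank balance sheets → 0.
OMO sale (to banks) ¥51 billion: just an asset swap on bank balance sheets → 0.
Government spending ¥78 billion: bank balance sheets expand → +¥78B.
Discount-window repayment ¥82 billion: bank balance sheets shrink → −¥82B.
Net: 9 + 0 + 0 + 78 − 82 = +¥5 billion.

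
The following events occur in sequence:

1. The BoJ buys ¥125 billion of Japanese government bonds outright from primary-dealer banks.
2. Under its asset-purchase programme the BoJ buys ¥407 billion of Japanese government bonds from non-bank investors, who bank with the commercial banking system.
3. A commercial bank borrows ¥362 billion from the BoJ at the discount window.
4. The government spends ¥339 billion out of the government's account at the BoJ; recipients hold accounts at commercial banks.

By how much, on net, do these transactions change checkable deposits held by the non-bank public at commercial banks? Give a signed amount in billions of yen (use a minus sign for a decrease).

+¥746 billion

BoJ balance sheet:
  Assets:      Securities +¥532B, Loans to banks +¥362B
  Liabilities: Bank reserves +¥1233B, Government deposits −¥339B
Commercial banking system:
  Assets:      Reserves at CB +¥1233B, Securities −¥125B
  Liabilities: Checkable deposits +¥746B, Borrowings from CB +¥362B
So the change in checkable deposits held by the non-bank public at commercial banks is +¥746 billion.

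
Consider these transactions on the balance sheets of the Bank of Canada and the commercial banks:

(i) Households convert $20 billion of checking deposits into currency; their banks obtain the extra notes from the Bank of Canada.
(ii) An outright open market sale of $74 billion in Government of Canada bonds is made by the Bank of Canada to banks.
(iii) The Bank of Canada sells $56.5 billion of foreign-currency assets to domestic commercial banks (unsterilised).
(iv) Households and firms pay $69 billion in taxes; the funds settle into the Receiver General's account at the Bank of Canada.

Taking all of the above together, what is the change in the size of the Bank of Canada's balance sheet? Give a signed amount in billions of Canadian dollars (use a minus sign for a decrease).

-$130.5 billion

Currency withdrawal $20 billion: only the composition of liabilities changes → 0.
OMO sale (to banks) $74 billion: a Bank of Canada asset is shed → −$74B.
FX sale $56.5 billion: a Bank of Canada asset is shed → −$56.5B.
Government account inflow $69 billion: only the composition of liabilities changes → 0.
Net: 0 − 74 − 56.5 + 0 = -$130.5 billion.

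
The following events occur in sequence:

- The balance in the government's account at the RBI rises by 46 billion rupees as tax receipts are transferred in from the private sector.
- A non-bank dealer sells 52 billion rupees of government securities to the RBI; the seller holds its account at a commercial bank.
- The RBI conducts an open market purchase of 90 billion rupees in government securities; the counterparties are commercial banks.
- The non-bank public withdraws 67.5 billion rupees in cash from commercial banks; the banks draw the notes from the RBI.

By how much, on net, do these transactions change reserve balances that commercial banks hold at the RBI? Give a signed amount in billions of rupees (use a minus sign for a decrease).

Government account inflow 46 billion rupees: funds move from bank reserves into the government account → −46B.
Asset purchase (from non-banks) 52 billion rupees: the RBI pays by crediting reserve accounts → +52B.
OMO purchase (from banks) 90 billion rupees: the RBI pays by crediting reserve accounts → +90B.
Currency withdrawal 67.5 billion rupees: banks swap reserves for currency → −67.5B.
Net: −46 + 52 + 90 − 67.5 = +28.5 billion.

+28.5 billion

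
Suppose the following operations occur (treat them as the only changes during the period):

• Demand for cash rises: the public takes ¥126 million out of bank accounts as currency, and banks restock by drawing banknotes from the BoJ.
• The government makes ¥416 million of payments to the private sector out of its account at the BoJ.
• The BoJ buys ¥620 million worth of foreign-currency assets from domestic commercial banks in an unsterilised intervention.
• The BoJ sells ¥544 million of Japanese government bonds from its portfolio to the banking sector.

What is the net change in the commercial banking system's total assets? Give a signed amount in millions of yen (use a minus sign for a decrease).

+¥290 million

Currency withdrawal ¥126 million: bank balance sheets shrink → −¥126M.
Government spending ¥416 million: bank balance sheets expand → +¥416M.
FX purchase ¥620 million: just an asset swap on bank balance sheets → 0.
OMO sale (to banks) ¥544 million: just an asset swap on bank balance sheets → 0.
Net: −126 + 416 + 0 + 0 = +¥290 million.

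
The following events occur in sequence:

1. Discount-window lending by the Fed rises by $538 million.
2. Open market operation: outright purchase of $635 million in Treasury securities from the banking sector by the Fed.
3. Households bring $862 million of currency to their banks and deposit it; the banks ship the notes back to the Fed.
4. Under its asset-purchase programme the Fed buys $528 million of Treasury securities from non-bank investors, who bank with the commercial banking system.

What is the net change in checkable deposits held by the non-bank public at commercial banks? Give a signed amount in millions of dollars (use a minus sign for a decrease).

Fed balance sheet:
  Assets:      Securities +$1163M, Loans to banks +$538M
  Liabilities: Bank reserves +$2563M, Currency in circulation −$862M
Commercial banking system:
  Assets:      Reserves at CB +$2563M, Securities −$635M
  Liabilities: Checkable deposits +$1390M, Borrowings from CB +$538M
So the change in checkable deposits held by the non-bank public at commercial banks is +$1390 million.

+$1390 million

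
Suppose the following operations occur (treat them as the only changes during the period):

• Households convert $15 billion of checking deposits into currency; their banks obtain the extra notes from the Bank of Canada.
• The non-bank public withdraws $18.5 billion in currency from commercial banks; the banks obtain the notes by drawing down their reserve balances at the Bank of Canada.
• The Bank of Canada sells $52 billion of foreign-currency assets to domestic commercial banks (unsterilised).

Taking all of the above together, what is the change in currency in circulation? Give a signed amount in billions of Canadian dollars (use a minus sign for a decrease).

Currency withdrawal $15 billion: notes leave the central bank → +$15B.
Currency withdrawal $18.5 billion: notes leave the central bank → +$18.5B.
FX sale $52 billion: no currency enters or leaves circulation → 0.
Net: 15 + 18.5 + 0 = +$33.5 billion.

+$33.5 billion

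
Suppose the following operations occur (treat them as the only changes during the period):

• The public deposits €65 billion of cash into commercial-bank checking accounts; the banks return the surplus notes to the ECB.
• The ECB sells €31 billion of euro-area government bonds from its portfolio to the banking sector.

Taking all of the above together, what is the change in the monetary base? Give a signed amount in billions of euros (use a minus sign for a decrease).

-€31 billion

Currency deposit €65 billion: just a shift between currency and reserves — both are base money → 0.
OMO sale (to banks) €31 billion: ECB balance sheet contracts → −€31B.
Net: 0 − 31 = -€31 billion.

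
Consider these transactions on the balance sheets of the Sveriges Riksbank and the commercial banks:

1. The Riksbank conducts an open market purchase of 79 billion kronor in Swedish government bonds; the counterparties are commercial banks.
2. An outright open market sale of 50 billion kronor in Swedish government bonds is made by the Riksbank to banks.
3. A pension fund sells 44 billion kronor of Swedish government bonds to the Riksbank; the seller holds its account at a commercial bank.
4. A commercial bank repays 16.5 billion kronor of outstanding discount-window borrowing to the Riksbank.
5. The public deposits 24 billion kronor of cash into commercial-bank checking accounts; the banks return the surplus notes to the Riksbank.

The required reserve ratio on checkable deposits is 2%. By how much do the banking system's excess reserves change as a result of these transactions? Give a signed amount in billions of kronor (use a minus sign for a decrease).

+79.14 billion

OMO purchase (from banks) 79 billion kronor: reserves +79B, deposits 0.
OMO sale (to banks) 50 billion kronor: reserves −50B, deposits 0.
Asset purchase (from non-banks) 44 billion kronor: reserves +44B, deposits +44B.
Discount-window repayment 16.5 billion kronor: reserves −16.5B, deposits 0.
Currency deposit 24 billion kronor: reserves +24B, deposits +24B.
Totals: Δreserves = +80.5B, Δdeposits = +68B.
Δrequired reserves = 2% × +68B = +1.36B.
Δexcess reserves = Δreserves − Δrequired = +80.5B − (+1.36B) = +79.14 billion.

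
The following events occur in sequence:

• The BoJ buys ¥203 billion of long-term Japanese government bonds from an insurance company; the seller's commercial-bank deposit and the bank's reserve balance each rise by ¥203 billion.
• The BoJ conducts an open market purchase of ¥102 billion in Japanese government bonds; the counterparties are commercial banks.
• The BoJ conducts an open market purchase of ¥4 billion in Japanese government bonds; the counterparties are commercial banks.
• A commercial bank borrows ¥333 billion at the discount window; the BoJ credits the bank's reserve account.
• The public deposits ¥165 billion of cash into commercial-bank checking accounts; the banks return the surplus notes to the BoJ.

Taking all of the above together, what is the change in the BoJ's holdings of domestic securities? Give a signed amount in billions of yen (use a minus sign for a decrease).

Asset purchase (from non-banks) ¥203 billion: securities added to the BoJ's portfolio → +¥203B.
OMO purchase (from banks) ¥102 billion: securities added to the BoJ's portfolio → +¥102B.
OMO purchase (from banks) ¥4 billion: securities added to the BoJ's portfolio → +¥4B.
Discount-window loan ¥333 billion: the BoJ's securities portfolio is untouched → 0.
Currency deposit ¥165 billion: the BoJ's securities portfolio is untouched → 0.
Net: 203 + 102 + 4 + 0 + 0 = +¥309 billion.

+¥309 billion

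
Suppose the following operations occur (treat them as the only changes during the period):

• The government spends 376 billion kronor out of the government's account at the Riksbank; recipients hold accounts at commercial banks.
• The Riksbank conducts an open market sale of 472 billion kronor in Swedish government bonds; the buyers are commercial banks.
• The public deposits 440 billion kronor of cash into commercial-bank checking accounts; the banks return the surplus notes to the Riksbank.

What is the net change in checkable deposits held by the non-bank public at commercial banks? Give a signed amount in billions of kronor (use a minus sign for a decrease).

+816 billion

Government spending 376 billion kronor: non-bank counterparties' bank balances rise → +376B.
OMO sale (to banks) 472 billion kronor: the counterparty is a bank, so public deposits are unchanged → 0.
Currency deposit 440 billion kronor: non-bank counterparties' bank balances rise → +440B.
Net: 376 + 0 + 440 = +816 billion.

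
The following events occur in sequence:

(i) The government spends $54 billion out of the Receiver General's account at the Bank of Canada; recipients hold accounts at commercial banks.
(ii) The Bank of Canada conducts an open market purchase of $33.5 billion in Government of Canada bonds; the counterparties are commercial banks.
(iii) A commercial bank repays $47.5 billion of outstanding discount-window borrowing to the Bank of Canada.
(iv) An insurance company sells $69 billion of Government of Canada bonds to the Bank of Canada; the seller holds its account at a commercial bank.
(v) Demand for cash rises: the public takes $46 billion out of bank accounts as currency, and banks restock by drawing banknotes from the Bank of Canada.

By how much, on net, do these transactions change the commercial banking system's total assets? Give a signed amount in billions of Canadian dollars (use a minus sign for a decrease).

Bank of Canada balance sheet:
  Assets:      Securities +$102.5B, Loans to banks −$47.5B
  Liabilities: Bank reserves +$63B, Currency in circulation +$46B, Government deposits −$54B
Commercial banking system:
  Assets:      Reserves at CB +$63B, Securities −$33.5B
  Liabilities: Checkable deposits +$77B, Borrowings from CB −$47.5B
Change in total bank assets = +$29.5 billion.

+$29.5 billion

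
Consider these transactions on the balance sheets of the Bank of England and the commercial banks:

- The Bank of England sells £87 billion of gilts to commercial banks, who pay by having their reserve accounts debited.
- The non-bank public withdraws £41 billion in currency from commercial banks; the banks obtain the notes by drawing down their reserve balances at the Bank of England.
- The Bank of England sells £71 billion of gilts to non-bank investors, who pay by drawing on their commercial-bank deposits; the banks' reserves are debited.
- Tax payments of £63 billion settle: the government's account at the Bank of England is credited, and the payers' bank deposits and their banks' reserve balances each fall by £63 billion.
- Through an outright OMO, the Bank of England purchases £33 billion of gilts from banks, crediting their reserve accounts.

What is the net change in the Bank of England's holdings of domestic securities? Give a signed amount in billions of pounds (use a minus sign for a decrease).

OMO sale (to banks) £87 billion: securities removed from the Bank of England's portfolio → −£87B.
Currency withdrawal £41 billion: the Bank of England's securities portfolio is untouched → 0.
Asset sale (to non-banks) £71 billion: securities removed from the Bank of England's portfolio → −£71B.
Government account inflow £63 billion: the Bank of England's securities portfolio is untouched → 0.
OMO purchase (from banks) £33 billion: securities added to the Bank of England's portfolio → +£33B.
Net: −87 + 0 − 71 + 0 + 33 = -£125 billion.

-£125 billion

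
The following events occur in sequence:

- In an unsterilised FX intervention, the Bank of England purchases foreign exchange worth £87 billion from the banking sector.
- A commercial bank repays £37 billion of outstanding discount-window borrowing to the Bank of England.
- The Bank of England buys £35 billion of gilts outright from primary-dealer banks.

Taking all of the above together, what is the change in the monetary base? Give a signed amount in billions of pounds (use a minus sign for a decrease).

+£85 billion

Bank of England balance sheet:
  Assets:      Securities +£35B, Loans to banks −£37B, Foreign assets +£87B
  Liabilities: Bank reserves +£85B
Commercial banking system:
  Assets:      Reserves at CB +£85B, Securities −£35B, Foreign assets −£87B
  Liabilities: Borrowings from CB −£37B
Monetary base = currency + reserves: 0 + (+£85B) = +£85 billion.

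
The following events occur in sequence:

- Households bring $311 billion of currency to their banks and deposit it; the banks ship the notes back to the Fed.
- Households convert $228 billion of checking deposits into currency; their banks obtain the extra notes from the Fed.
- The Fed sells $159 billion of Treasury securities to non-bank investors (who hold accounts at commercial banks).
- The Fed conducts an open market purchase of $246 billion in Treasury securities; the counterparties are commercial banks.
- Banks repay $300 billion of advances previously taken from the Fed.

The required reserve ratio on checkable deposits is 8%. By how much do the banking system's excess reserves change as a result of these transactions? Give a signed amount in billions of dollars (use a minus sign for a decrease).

-$123.92 billion

Currency deposit $311 billion: reserves +$311B, deposits +$311B.
Currency withdrawal $228 billion: reserves −$228B, deposits −$228B.
Asset sale (to non-banks) $159 billion: reserves −$159B, deposits −$159B.
OMO purchase (from banks) $246 billion: reserves +$246B, deposits 0.
Discount-window repayment $300 billion: reserves −$300B, deposits 0.
Totals: Δreserves = −$130B, Δdeposits = −$76B.
Δrequired reserves = 8% × −$76B = −$6.08B.
Δexcess reserves = Δreserves − Δrequired = −$130B − (−$6.08B) = -$123.92 billion.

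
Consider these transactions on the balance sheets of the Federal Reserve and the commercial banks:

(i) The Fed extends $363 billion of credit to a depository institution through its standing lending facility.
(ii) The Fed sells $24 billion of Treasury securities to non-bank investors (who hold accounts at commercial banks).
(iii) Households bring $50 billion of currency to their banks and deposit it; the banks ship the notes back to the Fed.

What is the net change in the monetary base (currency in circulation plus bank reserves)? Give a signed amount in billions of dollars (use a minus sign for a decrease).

Discount-window loan $363 billion: Fed balance sheet expands → +$363B.
Asset sale (to non-banks) $24 billion: Fed balance sheet contracts → −$24B.
Currency deposit $50 billion: just a shift between currency and reserves — both are base money → 0.
Net: 363 − 24 + 0 = +$339 billion.

+$339 billion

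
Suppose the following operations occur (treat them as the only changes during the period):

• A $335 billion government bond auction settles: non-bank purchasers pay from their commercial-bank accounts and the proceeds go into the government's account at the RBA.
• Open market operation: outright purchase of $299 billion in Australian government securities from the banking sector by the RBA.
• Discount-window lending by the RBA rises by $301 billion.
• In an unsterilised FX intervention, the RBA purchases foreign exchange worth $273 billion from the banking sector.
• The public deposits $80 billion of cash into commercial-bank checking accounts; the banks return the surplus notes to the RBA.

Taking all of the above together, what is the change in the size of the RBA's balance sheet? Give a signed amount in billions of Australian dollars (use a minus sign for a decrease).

+$873 billion

RBA balance sheet:
  Assets:      Securities +$299B, Loans to banks +$301B, Foreign assets +$273B
  Liabilities: Bank reserves +$618B, Currency in circulation −$80B, Government deposits +$335B
Commercial banking system:
  Assets:      Reserves at CB +$618B, Securities −$299B, Foreign assets −$273B
  Liabilities: Checkable deposits −$255B, Borrowings from CB +$301B
Change in total RBA assets = +$873 billion.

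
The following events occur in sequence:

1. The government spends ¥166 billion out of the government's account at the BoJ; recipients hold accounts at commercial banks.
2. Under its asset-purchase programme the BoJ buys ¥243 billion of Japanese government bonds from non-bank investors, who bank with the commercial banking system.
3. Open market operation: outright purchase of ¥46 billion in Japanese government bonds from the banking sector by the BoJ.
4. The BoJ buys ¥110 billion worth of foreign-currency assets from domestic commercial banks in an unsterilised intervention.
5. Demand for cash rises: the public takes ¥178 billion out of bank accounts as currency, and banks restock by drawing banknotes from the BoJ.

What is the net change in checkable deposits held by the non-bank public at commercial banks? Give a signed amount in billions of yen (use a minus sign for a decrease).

+¥231 billion

BoJ balance sheet:
  Assets:      Securities +¥289B, Foreign assets +¥110B
  Liabilities: Bank reserves +¥387B, Currency in circulation +¥178B, Government deposits −¥166B
Commercial banking system:
  Assets:      Reserves at CB +¥387B, Securities −¥46B, Foreign assets −¥110B
  Liabilities: Checkable deposits +¥231B
So the change in checkable deposits held by the non-bank public at commercial banks is +¥231 billion.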